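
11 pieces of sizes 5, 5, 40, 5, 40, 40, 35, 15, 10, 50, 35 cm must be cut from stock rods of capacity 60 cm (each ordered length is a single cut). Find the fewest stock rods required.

Total = 50 + 40 + 40 + 40 + 35 + 35 + 15 + 10 + 5 + 5 + 5 = 280 cm.
Lower bound: ⌈280/60⌉ = 5 stock rods.
Also, 6 pieces each exceed 30 cm, and no two of those can share a stock rod, so at least 6 stock rods are needed.
A packing using 6 stock rods:
  stock rod 1: 50 + 10 = 60
  stock rod 2: 40 + 15 + 5 = 60
  stock rod 3: 40 + 5 + 5 = 50
  stock rod 4: 40 = 40
  stock rod 5: 35 = 35
  stock rod 6: 35 = 35
This matches the lower bound, so 6 is optimal.

6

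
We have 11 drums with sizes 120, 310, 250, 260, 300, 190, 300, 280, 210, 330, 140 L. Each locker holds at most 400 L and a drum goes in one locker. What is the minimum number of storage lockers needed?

Total = 330 + 310 + 300 + 300 + 280 + 260 + 250 + 210 + 190 + 140 + 120 = 2690 L.
Lower bound: ⌈2690/400⌉ = 7 storage lockers.
Also, 8 drums each exceed 200 L, and no two of those can share a locker, so at least 8 storage lockers are needed.
A packing using 8 storage lockers:
  locker 1: 330 = 330
  locker 2: 310 = 310
  locker 3: 300 = 300
  locker 4: 300 = 300
  locker 5: 280 + 120 = 400
  locker 6: 260 + 140 = 400
  locker 7: 250 = 250
  locker 8: 210 + 190 = 400
This matches the lower bound, so 8 is optimal.

8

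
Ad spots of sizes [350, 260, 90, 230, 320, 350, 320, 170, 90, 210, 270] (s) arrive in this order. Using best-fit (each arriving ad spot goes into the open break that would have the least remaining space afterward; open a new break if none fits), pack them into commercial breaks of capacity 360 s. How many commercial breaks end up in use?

9

  350 → break 1 (new)  [load 350/360]
  260 → break 2 (new)  [load 260/360]
  90 → break 2  [load 350/360]
  230 → break 3 (new)  [load 230/360]
  320 → break 4 (new)  [load 320/360]
  350 → break 5 (new)  [load 350/360]
  320 → break 6 (new)  [load 320/360]
  170 → break 7 (new)  [load 170/360]
  90 → break 3  [load 320/360]
  210 → break 8 (new)  [load 210/360]
  270 → break 9 (new)  [load 270/360]
9 commercial breaks opened.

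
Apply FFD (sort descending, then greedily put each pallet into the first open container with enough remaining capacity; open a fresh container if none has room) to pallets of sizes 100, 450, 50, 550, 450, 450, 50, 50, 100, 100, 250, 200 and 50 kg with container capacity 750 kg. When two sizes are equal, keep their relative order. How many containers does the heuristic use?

4

Sorted descending: 550, 450, 450, 450, 250, 200, 100, 100, 100, 50, 50, 50, 50.
  550 → container 1 (new)  [load 550/750]
  450 → container 2 (new)  [load 450/750]
  450 → container 3 (new)  [load 450/750]
  450 → container 4 (new)  [load 450/750]
  250 → container 2  [load 700/750]
  200 → container 1  [load 750/750]
  100 → container 3  [load 550/750]
  100 → container 3  [load 650/750]
  100 → container 3  [load 750/750]
  50 → container 2  [load 750/750]
  50 → container 4  [load 500/750]
  50 → container 4  [load 550/750]
  50 → container 4  [load 600/750]
4 containers opened.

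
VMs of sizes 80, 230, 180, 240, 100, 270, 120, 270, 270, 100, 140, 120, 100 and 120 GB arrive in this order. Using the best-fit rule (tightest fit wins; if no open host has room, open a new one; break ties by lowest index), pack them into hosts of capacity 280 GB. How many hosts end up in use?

  80 → host 1 (new)  [load 80/280]
  230 → host 2 (new)  [load 230/280]
  180 → host 1  [load 260/280]
  240 → host 3 (new)  [load 240/280]
  100 → host 4 (new)  [load 100/280]
  270 → host 5 (new)  [load 270/280]
  120 → host 4  [load 220/280]
  270 → host 6 (new)  [load 270/280]
  270 → host 7 (new)  [load 270/280]
  100 → host 8 (new)  [load 100/280]
  140 → host 8  [load 240/280]
  120 → host 9 (new)  [load 120/280]
  100 → host 9  [load 220/280]
  120 → host 10 (new)  [load 120/280]
10 hosts opened.

10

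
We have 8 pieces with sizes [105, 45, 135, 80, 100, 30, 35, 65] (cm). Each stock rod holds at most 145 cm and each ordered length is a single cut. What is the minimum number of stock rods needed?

5

Total = 135 + 105 + 100 + 80 + 65 + 45 + 35 + 30 = 595 cm.
Lower bound: ⌈595/145⌉ = 5 stock rods.
A packing using 5 stock rods:
  stock rod 1: 135 = 135
  stock rod 2: 105 + 35 = 140
  stock rod 3: 100 + 45 = 145
  stock rod 4: 80 + 65 = 145
  stock rod 5: 30 = 30
This matches the lower bound, so 5 is optimal.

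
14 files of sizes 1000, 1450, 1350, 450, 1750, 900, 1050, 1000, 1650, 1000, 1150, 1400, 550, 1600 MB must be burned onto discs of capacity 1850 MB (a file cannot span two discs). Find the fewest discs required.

12

Total = 1750 + 1650 + 1600 + 1450 + 1400 + 1350 + 1150 + 1050 + 1000 + 1000 + 1000 + 900 + 550 + 450 = 16300 MB.
Lower bound: ⌈16300/1850⌉ = 9 discs.
Also, 11 files each exceed 925 MB, and no two of those can share a disc, so at least 11 discs are needed.
A packing using 12 discs:
  disc 1: 1750 = 1750
  disc 2: 1650 = 1650
  disc 3: 1600 = 1600
  disc 4: 1450 = 1450
  disc 5: 1400 + 450 = 1850
  disc 6: 1350 = 1350
  disc 7: 1150 + 550 = 1700
  disc 8: 1050 = 1050
  disc 9: 1000 = 1000
  disc 10: 1000 = 1000
  disc 11: 1000 = 1000
  disc 12: 900 = 900
No arrangement into 11 discs stays within capacity, so 12 is optimal.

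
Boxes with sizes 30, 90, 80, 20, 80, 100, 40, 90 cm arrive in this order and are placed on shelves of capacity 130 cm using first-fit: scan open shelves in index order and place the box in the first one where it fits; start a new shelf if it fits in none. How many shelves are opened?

  30 → shelf 1 (new)  [load 30/130]
  90 → shelf 1  [load 120/130]
  80 → shelf 2 (new)  [load 80/130]
  20 → shelf 2  [load 100/130]
  80 → shelf 3 (new)  [load 80/130]
  100 → shelf 4 (new)  [load 100/130]
  40 → shelf 3  [load 120/130]
  90 → shelf 5 (new)  [load 90/130]
5 shelves opened.

5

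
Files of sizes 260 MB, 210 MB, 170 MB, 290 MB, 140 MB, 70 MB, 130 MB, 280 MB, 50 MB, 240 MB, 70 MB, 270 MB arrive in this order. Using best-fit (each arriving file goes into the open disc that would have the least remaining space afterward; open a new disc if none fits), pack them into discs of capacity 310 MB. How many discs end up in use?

  260 → disc 1 (new)  [load 260/310]
  210 → disc 2 (new)  [load 210/310]
  170 → disc 3 (new)  [load 170/310]
  290 → disc 4 (new)  [load 290/310]
  140 → disc 3  [load 310/310]
  70 → disc 2  [load 280/310]
  130 → disc 5 (new)  [load 130/310]
  280 → disc 6 (new)  [load 280/310]
  50 → disc 1  [load 310/310]
  240 → disc 7 (new)  [load 240/310]
  70 → disc 7  [load 310/310]
  270 → disc 8 (new)  [load 270/310]
8 discs opened.

8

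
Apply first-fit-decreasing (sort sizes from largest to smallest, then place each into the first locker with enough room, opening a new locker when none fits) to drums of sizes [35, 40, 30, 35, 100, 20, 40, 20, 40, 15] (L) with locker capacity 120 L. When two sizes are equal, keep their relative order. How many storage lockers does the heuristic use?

Sorted descending: 100, 40, 40, 40, 35, 35, 30, 20, 20, 15.
  100 → locker 1 (new)  [load 100/120]
  40 → locker 2 (new)  [load 40/120]
  40 → locker 2  [load 80/120]
  40 → locker 2  [load 120/120]
  35 → locker 3 (new)  [load 35/120]
  35 → locker 3  [load 70/120]
  30 → locker 3  [load 100/120]
  20 → locker 1  [load 120/120]
  20 → locker 3  [load 120/120]
  15 → locker 4 (new)  [load 15/120]
4 storage lockers opened.

4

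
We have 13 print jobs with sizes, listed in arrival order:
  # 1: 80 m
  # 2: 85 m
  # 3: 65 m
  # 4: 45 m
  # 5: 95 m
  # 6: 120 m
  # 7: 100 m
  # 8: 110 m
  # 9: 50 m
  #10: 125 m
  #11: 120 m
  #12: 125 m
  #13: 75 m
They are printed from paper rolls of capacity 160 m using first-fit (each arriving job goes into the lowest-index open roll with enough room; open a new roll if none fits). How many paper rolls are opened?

10

  80 → roll 1 (new)  [load 80/160]
  85 → roll 2 (new)  [load 85/160]
  65 → roll 1  [load 145/160]
  45 → roll 2  [load 130/160]
  95 → roll 3 (new)  [load 95/160]
  120 → roll 4 (new)  [load 120/160]
  100 → roll 5 (new)  [load 100/160]
  110 → roll 6 (new)  [load 110/160]
  50 → roll 3  [load 145/160]
  125 → roll 7 (new)  [load 125/160]
  120 → roll 8 (new)  [load 120/160]
  125 → roll 9 (new)  [load 125/160]
  75 → roll 10 (new)  [load 75/160]
10 paper rolls opened.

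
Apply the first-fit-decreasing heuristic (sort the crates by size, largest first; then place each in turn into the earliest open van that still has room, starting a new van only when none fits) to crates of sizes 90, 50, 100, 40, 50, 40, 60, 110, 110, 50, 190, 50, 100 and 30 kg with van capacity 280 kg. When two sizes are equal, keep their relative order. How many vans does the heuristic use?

4

Sorted descending: 190, 110, 110, 100, 100, 90, 60, 50, 50, 50, 50, 40, 40, 30.
  190 → van 1 (new)  [load 190/280]
  110 → van 2 (new)  [load 110/280]
  110 → van 2  [load 220/280]
  100 → van 3 (new)  [load 100/280]
  100 → van 3  [load 200/280]
  90 → van 1  [load 280/280]
  60 → van 2  [load 280/280]
  50 → van 3  [load 250/280]
  50 → van 4 (new)  [load 50/280]
  50 → van 4  [load 100/280]
  50 → van 4  [load 150/280]
  40 → van 4  [load 190/280]
  40 → van 4  [load 230/280]
  30 → van 3  [load 280/280]
4 vans opened.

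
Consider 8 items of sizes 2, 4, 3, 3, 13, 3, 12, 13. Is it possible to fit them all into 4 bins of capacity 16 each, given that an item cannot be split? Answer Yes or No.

Yes

A valid assignment using 4 bins:
  bin 1: 13 + 3 = 16
  bin 2: 13 + 3 = 16
  bin 3: 12 + 4 = 16
  bin 4: 3 + 2 = 5
Every load is within 16, so 4 bins suffice.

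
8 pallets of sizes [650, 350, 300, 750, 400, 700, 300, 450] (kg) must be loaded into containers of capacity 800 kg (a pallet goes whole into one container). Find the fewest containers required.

6

Total = 750 + 700 + 650 + 450 + 400 + 350 + 300 + 300 = 3900 kg.
Lower bound: ⌈3900/800⌉ = 5 containers.
A packing using 6 containers:
  container 1: 750 = 750
  container 2: 700 = 700
  container 3: 650 = 650
  container 4: 450 + 350 = 800
  container 5: 400 + 300 = 700
  container 6: 300 = 300
No arrangement into 5 containers stays within capacity, so 6 is optimal.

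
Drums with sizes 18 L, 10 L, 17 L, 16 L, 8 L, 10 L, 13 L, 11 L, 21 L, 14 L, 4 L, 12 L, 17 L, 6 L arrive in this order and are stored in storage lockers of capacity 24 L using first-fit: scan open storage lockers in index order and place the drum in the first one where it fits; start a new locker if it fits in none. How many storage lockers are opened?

  18 → locker 1 (new)  [load 18/24]
  10 → locker 2 (new)  [load 10/24]
  17 → locker 3 (new)  [load 17/24]
  16 → locker 4 (new)  [load 16/24]
  8 → locker 2  [load 18/24]
  10 → locker 5 (new)  [load 10/24]
  13 → locker 5  [load 23/24]
  11 → locker 6 (new)  [load 11/24]
  21 → locker 7 (new)  [load 21/24]
  14 → locker 8 (new)  [load 14/24]
  4 → locker 1  [load 22/24]
  12 → locker 6  [load 23/24]
  17 → locker 9 (new)  [load 17/24]
  6 → locker 2  [load 24/24]
9 storage lockers opened.

9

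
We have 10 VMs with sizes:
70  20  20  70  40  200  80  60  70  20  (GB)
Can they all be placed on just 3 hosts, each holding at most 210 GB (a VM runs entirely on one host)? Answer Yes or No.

No

Total = 650 GB; ⌈650/210⌉ = 4.
At least 4 hosts are required, but only 3 are allowed.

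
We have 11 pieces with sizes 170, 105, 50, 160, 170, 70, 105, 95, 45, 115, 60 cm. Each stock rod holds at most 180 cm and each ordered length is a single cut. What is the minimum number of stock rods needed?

7

Total = 170 + 170 + 160 + 115 + 105 + 105 + 95 + 70 + 60 + 50 + 45 = 1145 cm.
Lower bound: ⌈1145/180⌉ = 7 stock rods.
A packing using 7 stock rods:
  stock rod 1: 170 = 170
  stock rod 2: 170 = 170
  stock rod 3: 160 = 160
  stock rod 4: 115 + 60 = 175
  stock rod 5: 105 + 70 = 175
  stock rod 6: 105 + 50 = 155
  stock rod 7: 95 + 45 = 140
This matches the lower bound, so 7 is optimal.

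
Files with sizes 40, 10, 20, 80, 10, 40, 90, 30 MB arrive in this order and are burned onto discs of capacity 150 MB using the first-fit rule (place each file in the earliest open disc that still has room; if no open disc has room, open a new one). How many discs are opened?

3

  40 → disc 1 (new)  [load 40/150]
  10 → disc 1  [load 50/150]
  20 → disc 1  [load 70/150]
  80 → disc 1  [load 150/150]
  10 → disc 2 (new)  [load 10/150]
  40 → disc 2  [load 50/150]
  90 → disc 2  [load 140/150]
  30 → disc 3 (new)  [load 30/150]
3 discs opened.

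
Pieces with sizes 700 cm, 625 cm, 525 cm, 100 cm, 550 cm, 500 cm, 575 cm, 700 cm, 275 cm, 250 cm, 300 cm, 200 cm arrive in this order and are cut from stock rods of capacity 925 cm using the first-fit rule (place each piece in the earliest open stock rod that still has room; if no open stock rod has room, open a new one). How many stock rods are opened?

7

  700 → stock rod 1 (new)  [load 700/925]
  625 → stock rod 2 (new)  [load 625/925]
  525 → stock rod 3 (new)  [load 525/925]
  100 → stock rod 1  [load 800/925]
  550 → stock rod 4 (new)  [load 550/925]
  500 → stock rod 5 (new)  [load 500/925]
  575 → stock rod 6 (new)  [load 575/925]
  700 → stock rod 7 (new)  [load 700/925]
  275 → stock rod 2  [load 900/925]
  250 → stock rod 3  [load 775/925]
  300 → stock rod 4  [load 850/925]
  200 → stock rod 5  [load 700/925]
7 stock rods opened.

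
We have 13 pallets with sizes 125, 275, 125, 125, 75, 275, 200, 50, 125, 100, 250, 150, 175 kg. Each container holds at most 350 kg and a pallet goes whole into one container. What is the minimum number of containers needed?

Total = 275 + 275 + 250 + 200 + 175 + 150 + 125 + 125 + 125 + 125 + 100 + 75 + 50 = 2050 kg.
Lower bound: ⌈2050/350⌉ = 6 containers.
A packing using 7 containers:
  container 1: 275 + 75 = 350
  container 2: 275 + 50 = 325
  container 3: 250 + 100 = 350
  container 4: 200 + 150 = 350
  container 5: 175 + 125 = 300
  container 6: 125 + 125 = 250
  container 7: 125 = 125
No arrangement into 6 containers stays within capacity, so 7 is optimal.

7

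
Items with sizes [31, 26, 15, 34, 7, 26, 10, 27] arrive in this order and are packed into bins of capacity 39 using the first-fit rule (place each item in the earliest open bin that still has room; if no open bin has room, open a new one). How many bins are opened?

6

  31 → bin 1 (new)  [load 31/39]
  26 → bin 2 (new)  [load 26/39]
  15 → bin 3 (new)  [load 15/39]
  34 → bin 4 (new)  [load 34/39]
  7 → bin 1  [load 38/39]
  26 → bin 5 (new)  [load 26/39]
  10 → bin 2  [load 36/39]
  27 → bin 6 (new)  [load 27/39]
6 bins opened.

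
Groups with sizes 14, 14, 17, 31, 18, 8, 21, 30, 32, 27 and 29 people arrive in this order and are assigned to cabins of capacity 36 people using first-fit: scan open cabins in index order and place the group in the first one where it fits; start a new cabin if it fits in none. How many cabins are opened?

8

  14 → cabin 1 (new)  [load 14/36]
  14 → cabin 1  [load 28/36]
  17 → cabin 2 (new)  [load 17/36]
  31 → cabin 3 (new)  [load 31/36]
  18 → cabin 2  [load 35/36]
  8 → cabin 1  [load 36/36]
  21 → cabin 4 (new)  [load 21/36]
  30 → cabin 5 (new)  [load 30/36]
  32 → cabin 6 (new)  [load 32/36]
  27 → cabin 7 (new)  [load 27/36]
  29 → cabin 8 (new)  [load 29/36]
8 cabins opened.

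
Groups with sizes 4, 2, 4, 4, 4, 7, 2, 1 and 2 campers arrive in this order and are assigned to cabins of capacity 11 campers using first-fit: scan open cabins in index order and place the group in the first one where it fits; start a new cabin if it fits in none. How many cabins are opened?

3

  4 → cabin 1 (new)  [load 4/11]
  2 → cabin 1  [load 6/11]
  4 → cabin 1  [load 10/11]
  4 → cabin 2 (new)  [load 4/11]
  4 → cabin 2  [load 8/11]
  7 → cabin 3 (new)  [load 7/11]
  2 → cabin 2  [load 10/11]
  1 → cabin 1  [load 11/11]
  2 → cabin 3  [load 9/11]
3 cabins opened.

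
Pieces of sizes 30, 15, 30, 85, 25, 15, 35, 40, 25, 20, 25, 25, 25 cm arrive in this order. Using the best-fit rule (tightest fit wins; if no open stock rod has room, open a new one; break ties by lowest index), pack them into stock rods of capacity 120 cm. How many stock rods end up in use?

  30 → stock rod 1 (new)  [load 30/120]
  15 → stock rod 1  [load 45/120]
  30 → stock rod 1  [load 75/120]
  85 → stock rod 2 (new)  [load 85/120]
  25 → stock rod 2  [load 110/120]
  15 → stock rod 1  [load 90/120]
  35 → stock rod 3 (new)  [load 35/120]
  40 → stock rod 3  [load 75/120]
  25 → stock rod 1  [load 115/120]
  20 → stock rod 3  [load 95/120]
  25 → stock rod 3  [load 120/120]
  25 → stock rod 4 (new)  [load 25/120]
  25 → stock rod 4  [load 50/120]
4 stock rods opened.

4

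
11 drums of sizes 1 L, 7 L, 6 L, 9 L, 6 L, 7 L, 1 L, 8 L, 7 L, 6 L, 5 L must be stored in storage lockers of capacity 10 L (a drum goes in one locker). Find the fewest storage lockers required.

Total = 9 + 8 + 7 + 7 + 7 + 6 + 6 + 6 + 5 + 1 + 1 = 63 L.
Lower bound: ⌈63/10⌉ = 7 storage lockers.
Also, 8 drums each exceed 5 L, and no two of those can share a locker, so at least 8 storage lockers are needed.
A packing using 9 storage lockers:
  locker 1: 9 + 1 = 10
  locker 2: 8 + 1 = 9
  locker 3: 7 = 7
  locker 4: 7 = 7
  locker 5: 7 = 7
  locker 6: 6 = 6
  locker 7: 6 = 6
  locker 8: 6 = 6
  locker 9: 5 = 5
No arrangement into 8 storage lockers stays within capacity, so 9 is optimal.

9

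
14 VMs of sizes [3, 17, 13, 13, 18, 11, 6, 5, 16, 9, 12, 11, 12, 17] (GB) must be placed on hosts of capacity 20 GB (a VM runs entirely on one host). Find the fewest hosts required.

Total = 18 + 17 + 17 + 16 + 13 + 13 + 12 + 12 + 11 + 11 + 9 + 6 + 5 + 3 = 163 GB.
Lower bound: ⌈163/20⌉ = 9 hosts.
Also, 10 VMs each exceed 10 GB, and no two of those can share a host, so at least 10 hosts are needed.
A packing using 10 hosts:
  host 1: 18 = 18
  host 2: 17 + 3 = 20
  host 3: 17 = 17
  host 4: 16 = 16
  host 5: 13 + 6 = 19
  host 6: 13 + 5 = 18
  host 7: 12 = 12
  host 8: 12 = 12
  host 9: 11 + 9 = 20
  host 10: 11 = 11
This matches the lower bound, so 10 is optimal.

10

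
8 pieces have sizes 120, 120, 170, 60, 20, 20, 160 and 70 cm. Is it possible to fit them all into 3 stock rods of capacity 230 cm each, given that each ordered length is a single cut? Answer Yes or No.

No

Total = 740 cm; ⌈740/230⌉ = 4.
At least 4 stock rods are required, but only 3 are allowed.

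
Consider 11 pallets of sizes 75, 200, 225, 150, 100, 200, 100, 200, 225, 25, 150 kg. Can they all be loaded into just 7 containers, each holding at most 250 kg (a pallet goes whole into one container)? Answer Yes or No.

No

Total = 1650 kg; ⌈1650/250⌉ = 7.
The bound of 7 does not rule out 7, but exhaustive search shows no assignment into 7 containers of capacity 250 kg exists — the minimum is 8.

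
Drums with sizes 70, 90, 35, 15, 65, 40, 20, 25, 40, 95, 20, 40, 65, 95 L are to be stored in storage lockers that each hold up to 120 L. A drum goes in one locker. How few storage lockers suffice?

7

Total = 95 + 95 + 90 + 70 + 65 + 65 + 40 + 40 + 40 + 35 + 25 + 20 + 20 + 15 = 715 L.
Lower bound: ⌈715/120⌉ = 6 storage lockers.
A packing using 7 storage lockers:
  locker 1: 95 + 25 = 120
  locker 2: 95 + 20 = 115
  locker 3: 90 + 20 = 110
  locker 4: 70 + 40 = 110
  locker 5: 65 + 40 + 15 = 120
  locker 6: 65 + 40 = 105
  locker 7: 35 = 35
No arrangement into 6 storage lockers stays within capacity, so 7 is optimal.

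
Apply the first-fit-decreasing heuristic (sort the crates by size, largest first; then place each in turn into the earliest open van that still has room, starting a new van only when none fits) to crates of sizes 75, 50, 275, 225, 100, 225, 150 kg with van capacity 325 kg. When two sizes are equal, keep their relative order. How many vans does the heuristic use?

Sorted descending: 275, 225, 225, 150, 100, 75, 50.
  275 → van 1 (new)  [load 275/325]
  225 → van 2 (new)  [load 225/325]
  225 → van 3 (new)  [load 225/325]
  150 → van 4 (new)  [load 150/325]
  100 → van 2  [load 325/325]
  75 → van 3  [load 300/325]
  50 → van 1  [load 325/325]
4 vans opened.

4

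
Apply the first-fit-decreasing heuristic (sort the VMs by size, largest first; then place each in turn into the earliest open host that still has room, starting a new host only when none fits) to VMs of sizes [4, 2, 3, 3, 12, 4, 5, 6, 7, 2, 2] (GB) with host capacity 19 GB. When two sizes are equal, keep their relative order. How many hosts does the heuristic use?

3

Sorted descending: 12, 7, 6, 5, 4, 4, 3, 3, 2, 2, 2.
  12 → host 1 (new)  [load 12/19]
  7 → host 1  [load 19/19]
  6 → host 2 (new)  [load 6/19]
  5 → host 2  [load 11/19]
  4 → host 2  [load 15/19]
  4 → host 2  [load 19/19]
  3 → host 3 (new)  [load 3/19]
  3 → host 3  [load 6/19]
  2 → host 3  [load 8/19]
  2 → host 3  [load 10/19]
  2 → host 3  [load 12/19]
3 hosts opened.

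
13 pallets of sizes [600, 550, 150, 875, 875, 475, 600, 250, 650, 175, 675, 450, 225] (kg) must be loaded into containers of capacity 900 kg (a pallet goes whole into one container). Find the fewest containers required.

Total = 875 + 875 + 675 + 650 + 600 + 600 + 550 + 475 + 450 + 250 + 225 + 175 + 150 = 6550 kg.
Lower bound: ⌈6550/900⌉ = 8 containers.
A packing using 9 containers:
  container 1: 875 = 875
  container 2: 875 = 875
  container 3: 675 + 225 = 900
  container 4: 650 + 250 = 900
  container 5: 600 + 175 = 775
  container 6: 600 + 150 = 750
  container 7: 550 = 550
  container 8: 475 = 475
  container 9: 450 = 450
No arrangement into 8 containers stays within capacity, so 9 is optimal.

9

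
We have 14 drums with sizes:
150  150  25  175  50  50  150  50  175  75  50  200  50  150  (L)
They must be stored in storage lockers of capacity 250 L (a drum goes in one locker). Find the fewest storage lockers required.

7

Total = 200 + 175 + 175 + 150 + 150 + 150 + 150 + 75 + 50 + 50 + 50 + 50 + 50 + 25 = 1500 L.
Lower bound: ⌈1500/250⌉ = 6 storage lockers.
Also, 7 drums each exceed 125 L, and no two of those can share a locker, so at least 7 storage lockers are needed.
A packing using 7 storage lockers:
  locker 1: 200 + 50 = 250
  locker 2: 175 + 75 = 250
  locker 3: 175 + 50 + 25 = 250
  locker 4: 150 + 50 + 50 = 250
  locker 5: 150 + 50 = 200
  locker 6: 150 = 150
  locker 7: 150 = 150
This matches the lower bound, so 7 is optimal.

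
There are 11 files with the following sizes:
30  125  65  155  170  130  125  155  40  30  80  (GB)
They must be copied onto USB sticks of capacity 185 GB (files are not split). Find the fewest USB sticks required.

7

Total = 170 + 155 + 155 + 130 + 125 + 125 + 80 + 65 + 40 + 30 + 30 = 1105 GB.
Lower bound: ⌈1105/185⌉ = 6 USB sticks.
A packing using 7 USB sticks:
  USB stick 1: 170 = 170
  USB stick 2: 155 + 30 = 185
  USB stick 3: 155 + 30 = 185
  USB stick 4: 130 + 40 = 170
  USB stick 5: 125 = 125
  USB stick 6: 125 = 125
  USB stick 7: 80 + 65 = 145
No arrangement into 6 USB sticks stays within capacity, so 7 is optimal.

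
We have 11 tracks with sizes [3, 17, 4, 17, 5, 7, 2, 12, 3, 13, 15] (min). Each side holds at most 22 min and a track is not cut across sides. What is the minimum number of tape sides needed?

5

Total = 17 + 17 + 15 + 13 + 12 + 7 + 5 + 4 + 3 + 3 + 2 = 98 min.
Lower bound: ⌈98/22⌉ = 5 tape sides.
A packing using 5 tape sides:
  side 1: 17 + 5 = 22
  side 2: 17 + 4 = 21
  side 3: 15 + 7 = 22
  side 4: 13 + 3 + 3 + 2 = 21
  side 5: 12 = 12
This matches the lower bound, so 5 is optimal.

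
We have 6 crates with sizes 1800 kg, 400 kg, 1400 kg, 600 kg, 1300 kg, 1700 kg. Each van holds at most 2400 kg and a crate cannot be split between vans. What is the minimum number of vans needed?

Total = 1800 + 1700 + 1400 + 1300 + 600 + 400 = 7200 kg.
Lower bound: ⌈7200/2400⌉ = 3 vans.
Also, 4 crates each exceed 1200 kg, and no two of those can share a van, so at least 4 vans are needed.
A packing using 4 vans:
  van 1: 1800 + 600 = 2400
  van 2: 1700 + 400 = 2100
  van 3: 1400 = 1400
  van 4: 1300 = 1300
This matches the lower bound, so 4 is optimal.

4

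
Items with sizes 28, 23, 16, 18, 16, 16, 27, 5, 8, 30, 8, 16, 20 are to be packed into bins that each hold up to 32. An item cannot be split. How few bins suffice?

8

Total = 30 + 28 + 27 + 23 + 20 + 18 + 16 + 16 + 16 + 16 + 8 + 8 + 5 = 231.
Lower bound: ⌈231/32⌉ = 8 bins.
A packing using 8 bins:
  bin 1: 30 = 30
  bin 2: 28 = 28
  bin 3: 27 + 5 = 32
  bin 4: 23 + 8 = 31
  bin 5: 20 + 8 = 28
  bin 6: 18 = 18
  bin 7: 16 + 16 = 32
  bin 8: 16 + 16 = 32
This matches the lower bound, so 8 is optimal.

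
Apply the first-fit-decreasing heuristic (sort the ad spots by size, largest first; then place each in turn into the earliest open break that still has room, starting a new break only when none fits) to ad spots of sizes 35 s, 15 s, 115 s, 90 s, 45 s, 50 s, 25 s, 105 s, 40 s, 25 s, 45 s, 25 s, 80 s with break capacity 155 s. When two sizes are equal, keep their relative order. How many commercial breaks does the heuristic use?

Sorted descending: 115, 105, 90, 80, 50, 45, 45, 40, 35, 25, 25, 25, 15.
  115 → break 1 (new)  [load 115/155]
  105 → break 2 (new)  [load 105/155]
  90 → break 3 (new)  [load 90/155]
  80 → break 4 (new)  [load 80/155]
  50 → break 2  [load 155/155]
  45 → break 3  [load 135/155]
  45 → break 4  [load 125/155]
  40 → break 1  [load 155/155]
  35 → break 5 (new)  [load 35/155]
  25 → break 4  [load 150/155]
  25 → break 5  [load 60/155]
  25 → break 5  [load 85/155]
  15 → break 3  [load 150/155]
5 commercial breaks opened.

5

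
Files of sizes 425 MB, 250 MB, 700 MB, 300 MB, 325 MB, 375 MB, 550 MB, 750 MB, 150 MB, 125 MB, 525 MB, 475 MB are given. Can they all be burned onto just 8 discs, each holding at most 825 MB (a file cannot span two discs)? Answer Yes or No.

Yes

A valid assignment using 7 discs:
  disc 1: 750 = 750
  disc 2: 700 + 125 = 825
  disc 3: 550 + 250 = 800
  disc 4: 525 + 300 = 825
  disc 5: 475 + 325 = 800
  disc 6: 425 + 375 = 800
  disc 7: 150 = 150
That uses only 7 ≤ 8, so 8 discs are enough.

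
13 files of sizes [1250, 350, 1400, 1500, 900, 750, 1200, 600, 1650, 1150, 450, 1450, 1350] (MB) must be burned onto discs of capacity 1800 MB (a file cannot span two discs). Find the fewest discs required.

Total = 1650 + 1500 + 1450 + 1400 + 1350 + 1250 + 1200 + 1150 + 900 + 750 + 600 + 450 + 350 = 14000 MB.
Lower bound: ⌈14000/1800⌉ = 8 discs.
A packing using 9 discs:
  disc 1: 1650 = 1650
  disc 2: 1500 = 1500
  disc 3: 1450 + 350 = 1800
  disc 4: 1400 = 1400
  disc 5: 1350 + 450 = 1800
  disc 6: 1250 = 1250
  disc 7: 1200 + 600 = 1800
  disc 8: 1150 = 1150
  disc 9: 900 + 750 = 1650
No arrangement into 8 discs stays within capacity, so 9 is optimal.

9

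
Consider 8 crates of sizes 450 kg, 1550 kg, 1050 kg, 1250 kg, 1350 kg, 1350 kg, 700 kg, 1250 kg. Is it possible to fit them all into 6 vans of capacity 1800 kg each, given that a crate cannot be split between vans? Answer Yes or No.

Yes

A valid assignment using 6 vans:
  van 1: 1550 = 1550
  van 2: 1350 + 450 = 1800
  van 3: 1350 = 1350
  van 4: 1250 = 1250
  van 5: 1250 = 1250
  van 6: 1050 + 700 = 1750
Every load is within 1800 kg, so 6 vans suffice.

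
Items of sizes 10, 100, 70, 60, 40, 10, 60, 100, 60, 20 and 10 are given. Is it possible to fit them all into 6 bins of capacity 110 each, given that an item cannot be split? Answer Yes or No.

A valid assignment using 6 bins:
  bin 1: 100 + 10 = 110
  bin 2: 100 + 10 = 110
  bin 3: 70 + 40 = 110
  bin 4: 60 + 20 + 10 = 90
  bin 5: 60 = 60
  bin 6: 60 = 60
Every load is within 110, so 6 bins suffice.

Yes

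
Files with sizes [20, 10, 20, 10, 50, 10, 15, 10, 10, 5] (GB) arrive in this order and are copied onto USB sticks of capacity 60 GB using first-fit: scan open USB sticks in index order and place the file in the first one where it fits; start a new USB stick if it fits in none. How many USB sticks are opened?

  20 → USB stick 1 (new)  [load 20/60]
  10 → USB stick 1  [load 30/60]
  20 → USB stick 1  [load 50/60]
  10 → USB stick 1  [load 60/60]
  50 → USB stick 2 (new)  [load 50/60]
  10 → USB stick 2  [load 60/60]
  15 → USB stick 3 (new)  [load 15/60]
  10 → USB stick 3  [load 25/60]
  10 → USB stick 3  [load 35/60]
  5 → USB stick 3  [load 40/60]
3 USB sticks opened.

3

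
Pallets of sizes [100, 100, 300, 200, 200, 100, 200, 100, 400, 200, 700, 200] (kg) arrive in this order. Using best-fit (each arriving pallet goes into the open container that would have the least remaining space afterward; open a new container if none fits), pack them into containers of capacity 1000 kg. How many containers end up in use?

  100 → container 1 (new)  [load 100/1000]
  100 → container 1  [load 200/1000]
  300 → container 1  [load 500/1000]
  200 → container 1  [load 700/1000]
  200 → container 1  [load 900/1000]
  100 → container 1  [load 1000/1000]
  200 → container 2 (new)  [load 200/1000]
  100 → container 2  [load 300/1000]
  400 → container 2  [load 700/1000]
  200 → container 2  [load 900/1000]
  700 → container 3 (new)  [load 700/1000]
  200 → container 3  [load 900/1000]
3 containers opened.

3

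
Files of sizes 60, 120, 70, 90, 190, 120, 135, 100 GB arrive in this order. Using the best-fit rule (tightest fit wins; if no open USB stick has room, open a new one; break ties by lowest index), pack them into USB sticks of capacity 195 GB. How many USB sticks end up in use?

  60 → USB stick 1 (new)  [load 60/195]
  120 → USB stick 1  [load 180/195]
  70 → USB stick 2 (new)  [load 70/195]
  90 → USB stick 2  [load 160/195]
  190 → USB stick 3 (new)  [load 190/195]
  120 → USB stick 4 (new)  [load 120/195]
  135 → USB stick 5 (new)  [load 135/195]
  100 → USB stick 6 (new)  [load 100/195]
6 USB sticks opened.

6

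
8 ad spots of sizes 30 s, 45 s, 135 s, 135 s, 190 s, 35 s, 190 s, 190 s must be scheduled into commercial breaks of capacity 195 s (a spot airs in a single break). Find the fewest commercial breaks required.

Total = 190 + 190 + 190 + 135 + 135 + 45 + 35 + 30 = 950 s.
Lower bound: ⌈950/195⌉ = 5 commercial breaks.
A packing using 6 commercial breaks:
  break 1: 190 = 190
  break 2: 190 = 190
  break 3: 190 = 190
  break 4: 135 + 45 = 180
  break 5: 135 + 35 = 170
  break 6: 30 = 30
No arrangement into 5 commercial breaks stays within capacity, so 6 is optimal.

6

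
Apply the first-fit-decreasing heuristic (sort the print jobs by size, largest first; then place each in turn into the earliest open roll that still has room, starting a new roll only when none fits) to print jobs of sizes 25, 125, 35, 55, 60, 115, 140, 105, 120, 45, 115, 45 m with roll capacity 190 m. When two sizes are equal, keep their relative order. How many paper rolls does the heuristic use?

6

Sorted descending: 140, 125, 120, 115, 115, 105, 60, 55, 45, 45, 35, 25.
  140 → roll 1 (new)  [load 140/190]
  125 → roll 2 (new)  [load 125/190]
  120 → roll 3 (new)  [load 120/190]
  115 → roll 4 (new)  [load 115/190]
  115 → roll 5 (new)  [load 115/190]
  105 → roll 6 (new)  [load 105/190]
  60 → roll 2  [load 185/190]
  55 → roll 3  [load 175/190]
  45 → roll 1  [load 185/190]
  45 → roll 4  [load 160/190]
  35 → roll 5  [load 150/190]
  25 → roll 4  [load 185/190]
6 paper rolls opened.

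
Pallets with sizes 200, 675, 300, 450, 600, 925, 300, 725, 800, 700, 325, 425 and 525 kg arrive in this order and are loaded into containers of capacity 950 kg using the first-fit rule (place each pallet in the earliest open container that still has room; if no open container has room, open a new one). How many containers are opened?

9

  200 → container 1 (new)  [load 200/950]
  675 → container 1  [load 875/950]
  300 → container 2 (new)  [load 300/950]
  450 → container 2  [load 750/950]
  600 → container 3 (new)  [load 600/950]
  925 → container 4 (new)  [load 925/950]
  300 → container 3  [load 900/950]
  725 → container 5 (new)  [load 725/950]
  800 → container 6 (new)  [load 800/950]
  700 → container 7 (new)  [load 700/950]
  325 → container 8 (new)  [load 325/950]
  425 → container 8  [load 750/950]
  525 → container 9 (new)  [load 525/950]
9 containers opened.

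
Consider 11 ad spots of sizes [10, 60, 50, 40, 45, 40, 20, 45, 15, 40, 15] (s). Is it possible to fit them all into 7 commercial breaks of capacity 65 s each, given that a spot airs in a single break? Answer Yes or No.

Yes

A valid assignment using 7 commercial breaks:
  break 1: 60 = 60
  break 2: 50 + 15 = 65
  break 3: 45 + 20 = 65
  break 4: 45 + 15 = 60
  break 5: 40 + 10 = 50
  break 6: 40 = 40
  break 7: 40 = 40
Every load is within 65 s, so 7 commercial breaks suffice.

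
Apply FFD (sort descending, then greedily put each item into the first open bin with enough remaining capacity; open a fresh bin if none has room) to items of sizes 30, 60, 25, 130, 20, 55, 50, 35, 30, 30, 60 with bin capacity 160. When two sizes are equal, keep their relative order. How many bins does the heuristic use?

4

Sorted descending: 130, 60, 60, 55, 50, 35, 30, 30, 30, 25, 20.
  130 → bin 1 (new)  [load 130/160]
  60 → bin 2 (new)  [load 60/160]
  60 → bin 2  [load 120/160]
  55 → bin 3 (new)  [load 55/160]
  50 → bin 3  [load 105/160]
  35 → bin 2  [load 155/160]
  30 → bin 1  [load 160/160]
  30 → bin 3  [load 135/160]
  30 → bin 4 (new)  [load 30/160]
  25 → bin 3  [load 160/160]
  20 → bin 4  [load 50/160]
4 bins opened.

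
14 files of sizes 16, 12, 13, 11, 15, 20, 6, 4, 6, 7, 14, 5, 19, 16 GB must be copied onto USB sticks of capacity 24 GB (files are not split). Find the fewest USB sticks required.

Total = 20 + 19 + 16 + 16 + 15 + 14 + 13 + 12 + 11 + 7 + 6 + 6 + 5 + 4 = 164 GB.
Lower bound: ⌈164/24⌉ = 7 USB sticks.
A packing using 8 USB sticks:
  USB stick 1: 20 + 4 = 24
  USB stick 2: 19 + 5 = 24
  USB stick 3: 16 + 7 = 23
  USB stick 4: 16 + 6 = 22
  USB stick 5: 15 + 6 = 21
  USB stick 6: 14 = 14
  USB stick 7: 13 + 11 = 24
  USB stick 8: 12 = 12
No arrangement into 7 USB sticks stays within capacity, so 8 is optimal.

8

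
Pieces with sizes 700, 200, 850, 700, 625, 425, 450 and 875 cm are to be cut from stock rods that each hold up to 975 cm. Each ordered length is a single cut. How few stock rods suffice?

6

Total = 875 + 850 + 700 + 700 + 625 + 450 + 425 + 200 = 4825 cm.
Lower bound: ⌈4825/975⌉ = 5 stock rods.
A packing using 6 stock rods:
  stock rod 1: 875 = 875
  stock rod 2: 850 = 850
  stock rod 3: 700 + 200 = 900
  stock rod 4: 700 = 700
  stock rod 5: 625 = 625
  stock rod 6: 450 + 425 = 875
No arrangement into 5 stock rods stays within capacity, so 6 is optimal.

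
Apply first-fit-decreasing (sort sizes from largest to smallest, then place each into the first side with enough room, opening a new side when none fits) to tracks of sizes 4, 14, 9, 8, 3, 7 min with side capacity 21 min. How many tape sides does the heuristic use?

Sorted descending: 14, 9, 8, 7, 4, 3.
  14 → side 1 (new)  [load 14/21]
  9 → side 2 (new)  [load 9/21]
  8 → side 2  [load 17/21]
  7 → side 1  [load 21/21]
  4 → side 2  [load 21/21]
  3 → side 3 (new)  [load 3/21]
3 tape sides opened.

3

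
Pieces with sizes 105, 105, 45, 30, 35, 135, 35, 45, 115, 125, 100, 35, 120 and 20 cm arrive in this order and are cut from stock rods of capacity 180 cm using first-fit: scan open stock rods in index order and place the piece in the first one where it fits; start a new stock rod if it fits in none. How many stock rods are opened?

  105 → stock rod 1 (new)  [load 105/180]
  105 → stock rod 2 (new)  [load 105/180]
  45 → stock rod 1  [load 150/180]
  30 → stock rod 1  [load 180/180]
  35 → stock rod 2  [load 140/180]
  135 → stock rod 3 (new)  [load 135/180]
  35 → stock rod 2  [load 175/180]
  45 → stock rod 3  [load 180/180]
  115 → stock rod 4 (new)  [load 115/180]
  125 → stock rod 5 (new)  [load 125/180]
  100 → stock rod 6 (new)  [load 100/180]
  35 → stock rod 4  [load 150/180]
  120 → stock rod 7 (new)  [load 120/180]
  20 → stock rod 4  [load 170/180]
7 stock rods opened.

7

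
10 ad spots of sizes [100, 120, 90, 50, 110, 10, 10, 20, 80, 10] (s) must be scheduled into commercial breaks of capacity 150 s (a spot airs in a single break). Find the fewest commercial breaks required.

5

Total = 120 + 110 + 100 + 90 + 80 + 50 + 20 + 10 + 10 + 10 = 600 s.
Lower bound: ⌈600/150⌉ = 4 commercial breaks.
Also, 5 ad spots each exceed 75 s, and no two of those can share a break, so at least 5 commercial breaks are needed.
A packing using 5 commercial breaks:
  break 1: 120 + 20 + 10 = 150
  break 2: 110 + 10 + 10 = 130
  break 3: 100 + 50 = 150
  break 4: 90 = 90
  break 5: 80 = 80
This matches the lower bound, so 5 is optimal.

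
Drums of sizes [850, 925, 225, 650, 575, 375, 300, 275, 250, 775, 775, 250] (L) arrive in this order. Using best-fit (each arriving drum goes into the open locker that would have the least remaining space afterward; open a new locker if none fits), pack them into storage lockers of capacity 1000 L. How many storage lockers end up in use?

8

  850 → locker 1 (new)  [load 850/1000]
  925 → locker 2 (new)  [load 925/1000]
  225 → locker 3 (new)  [load 225/1000]
  650 → locker 3  [load 875/1000]
  575 → locker 4 (new)  [load 575/1000]
  375 → locker 4  [load 950/1000]
  300 → locker 5 (new)  [load 300/1000]
  275 → locker 5  [load 575/1000]
  250 → locker 5  [load 825/1000]
  775 → locker 6 (new)  [load 775/1000]
  775 → locker 7 (new)  [load 775/1000]
  250 → locker 8 (new)  [load 250/1000]
8 storage lockers opened.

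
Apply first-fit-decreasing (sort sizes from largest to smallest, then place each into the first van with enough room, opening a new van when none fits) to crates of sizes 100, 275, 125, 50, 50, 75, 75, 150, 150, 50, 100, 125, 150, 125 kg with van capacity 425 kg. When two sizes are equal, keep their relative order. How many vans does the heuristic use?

Sorted descending: 275, 150, 150, 150, 125, 125, 125, 100, 100, 75, 75, 50, 50, 50.
  275 → van 1 (new)  [load 275/425]
  150 → van 1  [load 425/425]
  150 → van 2 (new)  [load 150/425]
  150 → van 2  [load 300/425]
  125 → van 2  [load 425/425]
  125 → van 3 (new)  [load 125/425]
  125 → van 3  [load 250/425]
  100 → van 3  [load 350/425]
  100 → van 4 (new)  [load 100/425]
  75 → van 3  [load 425/425]
  75 → van 4  [load 175/425]
  50 → van 4  [load 225/425]
  50 → van 4  [load 275/425]
  50 → van 4  [load 325/425]
4 vans opened.

4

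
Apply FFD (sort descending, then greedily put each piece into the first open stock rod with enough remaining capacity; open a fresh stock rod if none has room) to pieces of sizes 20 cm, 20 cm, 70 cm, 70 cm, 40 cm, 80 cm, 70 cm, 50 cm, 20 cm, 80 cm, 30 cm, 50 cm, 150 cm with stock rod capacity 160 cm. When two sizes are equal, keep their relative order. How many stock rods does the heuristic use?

5

Sorted descending: 150, 80, 80, 70, 70, 70, 50, 50, 40, 30, 20, 20, 20.
  150 → stock rod 1 (new)  [load 150/160]
  80 → stock rod 2 (new)  [load 80/160]
  80 → stock rod 2  [load 160/160]
  70 → stock rod 3 (new)  [load 70/160]
  70 → stock rod 3  [load 140/160]
  70 → stock rod 4 (new)  [load 70/160]
  50 → stock rod 4  [load 120/160]
  50 → stock rod 5 (new)  [load 50/160]
  40 → stock rod 4  [load 160/160]
  30 → stock rod 5  [load 80/160]
  20 → stock rod 3  [load 160/160]
  20 → stock rod 5  [load 100/160]
  20 → stock rod 5  [load 120/160]
5 stock rods opened.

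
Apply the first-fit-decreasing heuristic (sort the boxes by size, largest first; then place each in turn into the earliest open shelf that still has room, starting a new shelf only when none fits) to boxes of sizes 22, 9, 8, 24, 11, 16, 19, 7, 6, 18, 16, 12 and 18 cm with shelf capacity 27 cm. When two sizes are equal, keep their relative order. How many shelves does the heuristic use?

Sorted descending: 24, 22, 19, 18, 18, 16, 16, 12, 11, 9, 8, 7, 6.
  24 → shelf 1 (new)  [load 24/27]
  22 → shelf 2 (new)  [load 22/27]
  19 → shelf 3 (new)  [load 19/27]
  18 → shelf 4 (new)  [load 18/27]
  18 → shelf 5 (new)  [load 18/27]
  16 → shelf 6 (new)  [load 16/27]
  16 → shelf 7 (new)  [load 16/27]
  12 → shelf 8 (new)  [load 12/27]
  11 → shelf 6  [load 27/27]
  9 → shelf 4  [load 27/27]
  8 → shelf 3  [load 27/27]
  7 → shelf 5  [load 25/27]
  6 → shelf 7  [load 22/27]
8 shelves opened.

8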